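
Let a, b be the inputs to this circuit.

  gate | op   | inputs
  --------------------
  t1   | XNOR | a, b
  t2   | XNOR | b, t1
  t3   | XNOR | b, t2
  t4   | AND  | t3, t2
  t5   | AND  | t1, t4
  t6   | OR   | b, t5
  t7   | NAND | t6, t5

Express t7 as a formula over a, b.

(b OR ((a XNOR b) AND ((b XNOR (b XNOR (a XNOR b))) AND (b XNOR (a XNOR b))))) NAND ((a XNOR b) AND ((b XNOR (b XNOR (a XNOR b))) AND (b XNOR (a XNOR b))))

t1 = a XNOR b
t2 = b XNOR t1 = b XNOR (a XNOR b)
t3 = b XNOR t2 = b XNOR (b XNOR (a XNOR b))
t4 = t3 AND t2 = (b XNOR (b XNOR (a XNOR b))) AND (b XNOR (a XNOR b))
t5 = t1 AND t4 = (a XNOR b) AND ((b XNOR (b XNOR (a XNOR b))) AND (b XNOR (a XNOR b)))
t6 = b OR t5 = b OR ((a XNOR b) AND ((b XNOR (b XNOR (a XNOR b))) AND (b XNOR (a XNOR b))))
t7 = t6 NAND t5 = (b OR ((a XNOR b) AND ((b XNOR (b XNOR (a XNOR b))) AND (b XNOR (a XNOR b))))) NAND ((a XNOR b) AND ((b XNOR (b XNOR (a XNOR b))) AND (b XNOR (a XNOR b))))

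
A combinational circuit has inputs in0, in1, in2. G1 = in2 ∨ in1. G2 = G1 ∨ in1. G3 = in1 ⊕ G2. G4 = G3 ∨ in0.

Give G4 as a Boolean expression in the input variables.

G1 = in2 ∨ in1
G2 = G1 ∨ in1 = (in2 ∨ in1) ∨ in1
G3 = in1 ⊕ G2 = in1 ⊕ ((in2 ∨ in1) ∨ in1)
G4 = G3 ∨ in0 = (in1 ⊕ ((in2 ∨ in1) ∨ in1)) ∨ in0

(in1 ⊕ ((in2 ∨ in1) ∨ in1)) ∨ in0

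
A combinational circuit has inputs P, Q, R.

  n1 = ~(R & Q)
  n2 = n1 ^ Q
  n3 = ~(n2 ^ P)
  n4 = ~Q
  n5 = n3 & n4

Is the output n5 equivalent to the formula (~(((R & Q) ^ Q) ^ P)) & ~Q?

No

n1 = ~(R & Q)
n2 = n1 ^ Q = (~(R & Q)) ^ Q
n3 = ~(n2 ^ P) = ~(((~(R & Q)) ^ Q) ^ P)
n4 = ~Q
n5 = n3 & n4 = (~(((~(R & Q)) ^ Q) ^ P)) & ~Q
At P=0, Q=0, R=0: circuit gives 0, formula gives 1.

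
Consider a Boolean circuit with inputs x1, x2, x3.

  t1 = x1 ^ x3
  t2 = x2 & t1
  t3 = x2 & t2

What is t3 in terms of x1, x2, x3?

x2 & (x2 & (x1 ^ x3))

t1 = x1 ^ x3
t2 = x2 & t1 = x2 & (x1 ^ x3)
t3 = x2 & t2 = x2 & (x2 & (x1 ^ x3))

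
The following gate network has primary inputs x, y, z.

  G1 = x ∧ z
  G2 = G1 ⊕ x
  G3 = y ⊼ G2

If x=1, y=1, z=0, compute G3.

G1 = 1 ∧ 0 = 0
G2 = 0 ⊕ 1 = 1
G3 = 1 ⊼ 1 = 0

0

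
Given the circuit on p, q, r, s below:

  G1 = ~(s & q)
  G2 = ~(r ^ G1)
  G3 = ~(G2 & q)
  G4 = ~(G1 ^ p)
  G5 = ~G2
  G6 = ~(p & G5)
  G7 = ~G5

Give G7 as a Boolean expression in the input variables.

~~(~(r ^ (~(s & q))))

G1 = ~(s & q)
G2 = ~(r ^ G1) = ~(r ^ (~(s & q)))
G5 = ~G2 = ~(~(r ^ (~(s & q))))
G7 = ~G5 = ~~(~(r ^ (~(s & q))))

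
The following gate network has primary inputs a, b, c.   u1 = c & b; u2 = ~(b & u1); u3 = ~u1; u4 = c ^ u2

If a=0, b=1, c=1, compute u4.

1

u1 = 1 & 1 = 1
u2 = ~(1 & 1) = 0
u4 = 1 ^ 0 = 1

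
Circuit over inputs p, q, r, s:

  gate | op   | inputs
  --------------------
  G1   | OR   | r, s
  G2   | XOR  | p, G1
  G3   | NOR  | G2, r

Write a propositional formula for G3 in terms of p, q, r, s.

(p XOR (r OR s)) NOR r

G1 = r OR s
G2 = p XOR G1 = p XOR (r OR s)
G3 = G2 NOR r = (p XOR (r OR s)) NOR r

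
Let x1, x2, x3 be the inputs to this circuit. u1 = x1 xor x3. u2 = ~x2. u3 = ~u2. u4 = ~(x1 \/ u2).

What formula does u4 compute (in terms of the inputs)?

~(x1 \/ ~x2)

u2 = ~x2
u4 = ~(x1 \/ u2) = ~(x1 \/ ~x2)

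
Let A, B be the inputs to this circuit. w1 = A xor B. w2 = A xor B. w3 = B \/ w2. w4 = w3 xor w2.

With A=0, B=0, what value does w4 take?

0

w2 = 0 xor 0 = 0
w3 = 0 \/ 0 = 0
w4 = 0 xor 0 = 0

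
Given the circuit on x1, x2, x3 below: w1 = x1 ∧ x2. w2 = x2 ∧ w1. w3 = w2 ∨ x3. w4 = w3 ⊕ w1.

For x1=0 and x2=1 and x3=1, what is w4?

w1 = 0 ∧ 1 = 0
w2 = 1 ∧ 0 = 0
w3 = 0 ∨ 1 = 1
w4 = 1 ⊕ 0 = 1

1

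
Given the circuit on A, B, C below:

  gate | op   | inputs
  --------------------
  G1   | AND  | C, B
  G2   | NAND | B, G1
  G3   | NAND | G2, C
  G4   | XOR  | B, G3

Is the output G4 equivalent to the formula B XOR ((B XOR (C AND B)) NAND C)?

G1 = C AND B
G2 = B NAND G1 = B NAND (C AND B)
G3 = G2 NAND C = (B NAND (C AND B)) NAND C
G4 = B XOR G3 = B XOR ((B NAND (C AND B)) NAND C)
At A=0, B=0, C=1: circuit gives 0, formula gives 1.

No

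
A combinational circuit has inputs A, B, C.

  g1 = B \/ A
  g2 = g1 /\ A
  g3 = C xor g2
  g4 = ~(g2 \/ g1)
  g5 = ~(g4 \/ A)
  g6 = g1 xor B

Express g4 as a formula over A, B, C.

g1 = B \/ A
g2 = g1 /\ A = (B \/ A) /\ A
g4 = ~(g2 \/ g1) = ~(((B \/ A) /\ A) \/ (B \/ A))

~(((B \/ A) /\ A) \/ (B \/ A))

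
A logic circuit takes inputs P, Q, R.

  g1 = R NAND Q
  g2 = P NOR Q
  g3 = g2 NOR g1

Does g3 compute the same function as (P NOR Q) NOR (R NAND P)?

No

g1 = R NAND Q
g2 = P NOR Q
g3 = g2 NOR g1 = (P NOR Q) NOR (R NAND Q)
At P=0, Q=1, R=1: circuit gives 1, formula gives 0.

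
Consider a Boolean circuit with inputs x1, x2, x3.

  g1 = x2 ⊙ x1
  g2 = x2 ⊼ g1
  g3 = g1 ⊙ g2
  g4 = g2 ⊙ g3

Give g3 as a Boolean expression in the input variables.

(x2 ⊙ x1) ⊙ (x2 ⊼ (x2 ⊙ x1))

g1 = x2 ⊙ x1
g2 = x2 ⊼ g1 = x2 ⊼ (x2 ⊙ x1)
g3 = g1 ⊙ g2 = (x2 ⊙ x1) ⊙ (x2 ⊼ (x2 ⊙ x1))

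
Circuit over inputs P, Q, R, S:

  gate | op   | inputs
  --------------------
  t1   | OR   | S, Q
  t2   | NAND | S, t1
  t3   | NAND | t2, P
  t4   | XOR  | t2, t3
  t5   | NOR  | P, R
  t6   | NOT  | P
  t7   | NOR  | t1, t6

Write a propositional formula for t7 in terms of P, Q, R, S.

t1 = S OR Q
t6 = NOT P
t7 = t1 NOR t6 = (S OR Q) NOR NOT P

(S OR Q) NOR NOT P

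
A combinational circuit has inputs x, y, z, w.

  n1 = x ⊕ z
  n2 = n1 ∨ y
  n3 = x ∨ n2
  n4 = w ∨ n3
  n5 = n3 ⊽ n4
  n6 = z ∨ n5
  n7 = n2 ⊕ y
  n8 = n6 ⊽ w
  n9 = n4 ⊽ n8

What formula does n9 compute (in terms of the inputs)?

(w ∨ (x ∨ ((x ⊕ z) ∨ y))) ⊽ ((z ∨ ((x ∨ ((x ⊕ z) ∨ y)) ⊽ (w ∨ (x ∨ ((x ⊕ z) ∨ y))))) ⊽ w)

n1 = x ⊕ z
n2 = n1 ∨ y = (x ⊕ z) ∨ y
n3 = x ∨ n2 = x ∨ ((x ⊕ z) ∨ y)
n4 = w ∨ n3 = w ∨ (x ∨ ((x ⊕ z) ∨ y))
n5 = n3 ⊽ n4 = (x ∨ ((x ⊕ z) ∨ y)) ⊽ (w ∨ (x ∨ ((x ⊕ z) ∨ y)))
n6 = z ∨ n5 = z ∨ ((x ∨ ((x ⊕ z) ∨ y)) ⊽ (w ∨ (x ∨ ((x ⊕ z) ∨ y))))
n8 = n6 ⊽ w = (z ∨ ((x ∨ ((x ⊕ z) ∨ y)) ⊽ (w ∨ (x ∨ ((x ⊕ z) ∨ y))))) ⊽ w
n9 = n4 ⊽ n8 = (w ∨ (x ∨ ((x ⊕ z) ∨ y))) ⊽ ((z ∨ ((x ∨ ((x ⊕ z) ∨ y)) ⊽ (w ∨ (x ∨ ((x ⊕ z) ∨ y))))) ⊽ w)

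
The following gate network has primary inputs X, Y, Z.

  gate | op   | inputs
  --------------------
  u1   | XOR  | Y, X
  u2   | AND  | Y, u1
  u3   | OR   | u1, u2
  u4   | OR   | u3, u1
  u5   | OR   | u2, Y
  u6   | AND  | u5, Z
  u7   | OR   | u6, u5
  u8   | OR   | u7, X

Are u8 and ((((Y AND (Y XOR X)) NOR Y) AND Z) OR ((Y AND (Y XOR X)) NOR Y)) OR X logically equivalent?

No

u1 = Y XOR X
u2 = Y AND u1 = Y AND (Y XOR X)
u5 = u2 OR Y = (Y AND (Y XOR X)) OR Y
u6 = u5 AND Z = ((Y AND (Y XOR X)) OR Y) AND Z
u7 = u6 OR u5 = (((Y AND (Y XOR X)) OR Y) AND Z) OR ((Y AND (Y XOR X)) OR Y)
u8 = u7 OR X = ((((Y AND (Y XOR X)) OR Y) AND Z) OR ((Y AND (Y XOR X)) OR Y)) OR X
At X=0, Y=0, Z=0: circuit gives 0, formula gives 1.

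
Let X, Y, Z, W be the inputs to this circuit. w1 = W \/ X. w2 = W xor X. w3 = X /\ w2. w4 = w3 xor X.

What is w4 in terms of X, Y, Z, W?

w2 = W xor X
w3 = X /\ w2 = X /\ (W xor X)
w4 = w3 xor X = (X /\ (W xor X)) xor X

(X /\ (W xor X)) xor X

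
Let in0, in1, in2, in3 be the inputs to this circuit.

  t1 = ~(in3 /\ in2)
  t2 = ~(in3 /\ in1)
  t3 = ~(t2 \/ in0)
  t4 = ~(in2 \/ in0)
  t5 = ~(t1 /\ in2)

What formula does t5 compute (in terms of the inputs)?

t1 = ~(in3 /\ in2)
t5 = ~(t1 /\ in2) = ~((~(in3 /\ in2)) /\ in2)

~((~(in3 /\ in2)) /\ in2)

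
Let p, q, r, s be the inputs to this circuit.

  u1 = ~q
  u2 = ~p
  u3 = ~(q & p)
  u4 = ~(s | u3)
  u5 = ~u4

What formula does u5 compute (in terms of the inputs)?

~(~(s | (~(q & p))))

u3 = ~(q & p)
u4 = ~(s | u3) = ~(s | (~(q & p)))
u5 = ~u4 = ~(~(s | (~(q & p))))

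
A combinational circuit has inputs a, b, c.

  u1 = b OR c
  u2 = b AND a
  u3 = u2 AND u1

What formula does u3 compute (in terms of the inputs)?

u1 = b OR c
u2 = b AND a
u3 = u2 AND u1 = (b AND a) AND (b OR c)

(b AND a) AND (b OR c)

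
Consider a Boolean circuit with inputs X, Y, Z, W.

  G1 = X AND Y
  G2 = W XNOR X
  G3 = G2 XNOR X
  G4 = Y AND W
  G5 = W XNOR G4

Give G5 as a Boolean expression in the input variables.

W XNOR (Y AND W)

G4 = Y AND W
G5 = W XNOR G4 = W XNOR (Y AND W)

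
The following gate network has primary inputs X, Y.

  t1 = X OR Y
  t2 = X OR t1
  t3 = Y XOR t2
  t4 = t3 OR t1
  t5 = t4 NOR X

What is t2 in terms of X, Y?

X OR (X OR Y)

t1 = X OR Y
t2 = X OR t1 = X OR (X OR Y)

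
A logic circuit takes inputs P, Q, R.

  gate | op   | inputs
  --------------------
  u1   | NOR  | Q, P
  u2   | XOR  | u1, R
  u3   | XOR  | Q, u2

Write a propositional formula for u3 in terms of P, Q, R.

Q XOR ((Q NOR P) XOR R)

u1 = Q NOR P
u2 = u1 XOR R = (Q NOR P) XOR R
u3 = Q XOR u2 = Q XOR ((Q NOR P) XOR R)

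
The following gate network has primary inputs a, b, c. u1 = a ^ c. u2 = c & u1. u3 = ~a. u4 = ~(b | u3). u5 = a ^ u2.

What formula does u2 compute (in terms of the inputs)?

c & (a ^ c)

u1 = a ^ c
u2 = c & u1 = c & (a ^ c)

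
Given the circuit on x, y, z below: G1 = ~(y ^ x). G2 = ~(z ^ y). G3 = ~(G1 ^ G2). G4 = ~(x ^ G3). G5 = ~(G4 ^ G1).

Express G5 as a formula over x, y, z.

G1 = ~(y ^ x)
G2 = ~(z ^ y)
G3 = ~(G1 ^ G2) = ~((~(y ^ x)) ^ (~(z ^ y)))
G4 = ~(x ^ G3) = ~(x ^ (~((~(y ^ x)) ^ (~(z ^ y)))))
G5 = ~(G4 ^ G1) = ~((~(x ^ (~((~(y ^ x)) ^ (~(z ^ y)))))) ^ (~(y ^ x)))

~((~(x ^ (~((~(y ^ x)) ^ (~(z ^ y)))))) ^ (~(y ^ x)))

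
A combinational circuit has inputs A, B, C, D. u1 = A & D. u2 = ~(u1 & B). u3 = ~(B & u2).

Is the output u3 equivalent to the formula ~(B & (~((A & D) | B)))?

u1 = A & D
u2 = ~(u1 & B) = ~((A & D) & B)
u3 = ~(B & u2) = ~(B & (~((A & D) & B)))
At A=0, B=1, C=0, D=0: circuit gives 0, formula gives 1.

No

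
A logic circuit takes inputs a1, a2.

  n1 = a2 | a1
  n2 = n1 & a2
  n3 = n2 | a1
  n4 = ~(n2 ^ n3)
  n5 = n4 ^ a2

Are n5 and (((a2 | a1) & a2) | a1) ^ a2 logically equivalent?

n1 = a2 | a1
n2 = n1 & a2 = (a2 | a1) & a2
n3 = n2 | a1 = ((a2 | a1) & a2) | a1
n4 = ~(n2 ^ n3) = ~(((a2 | a1) & a2) ^ (((a2 | a1) & a2) | a1))
n5 = n4 ^ a2 = (~(((a2 | a1) & a2) ^ (((a2 | a1) & a2) | a1))) ^ a2
At a1=0, a2=0: circuit gives 1, formula gives 0.

No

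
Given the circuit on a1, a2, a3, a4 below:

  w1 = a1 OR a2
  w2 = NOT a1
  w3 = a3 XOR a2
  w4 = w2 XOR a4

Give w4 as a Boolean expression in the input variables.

NOT a1 XOR a4

w2 = NOT a1
w4 = w2 XOR a4 = NOT a1 XOR a4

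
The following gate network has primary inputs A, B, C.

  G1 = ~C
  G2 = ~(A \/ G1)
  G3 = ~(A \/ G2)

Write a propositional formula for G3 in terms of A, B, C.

~(A \/ (~(A \/ ~C)))

G1 = ~C
G2 = ~(A \/ G1) = ~(A \/ ~C)
G3 = ~(A \/ G2) = ~(A \/ (~(A \/ ~C)))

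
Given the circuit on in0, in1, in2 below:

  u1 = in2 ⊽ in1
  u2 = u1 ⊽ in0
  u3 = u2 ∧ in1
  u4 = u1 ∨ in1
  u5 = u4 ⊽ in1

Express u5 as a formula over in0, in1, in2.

u1 = in2 ⊽ in1
u4 = u1 ∨ in1 = (in2 ⊽ in1) ∨ in1
u5 = u4 ⊽ in1 = ((in2 ⊽ in1) ∨ in1) ⊽ in1

((in2 ⊽ in1) ∨ in1) ⊽ in1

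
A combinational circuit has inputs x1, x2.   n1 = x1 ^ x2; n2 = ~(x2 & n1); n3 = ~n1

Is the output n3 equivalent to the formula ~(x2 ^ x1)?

Yes

n1 = x1 ^ x2
n3 = ~n1 = ~(x1 ^ x2)
At x1=0, x2=1: circuit gives 0, formula gives 0.
At x1=0, x2=0: circuit gives 1, formula gives 1.
Agrees on all 4 inputs.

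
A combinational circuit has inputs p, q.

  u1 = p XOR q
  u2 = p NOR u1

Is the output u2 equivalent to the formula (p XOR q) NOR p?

u1 = p XOR q
u2 = p NOR u1 = p NOR (p XOR q)
At p=0, q=1: circuit gives 0, formula gives 0.
At p=0, q=0: circuit gives 1, formula gives 1.
Agrees on all 4 inputs.

Yes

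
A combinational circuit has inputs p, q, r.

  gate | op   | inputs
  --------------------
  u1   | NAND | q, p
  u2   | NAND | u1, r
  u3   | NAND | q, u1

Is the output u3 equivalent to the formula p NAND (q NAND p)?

u1 = q NAND p
u3 = q NAND u1 = q NAND (q NAND p)
At p=0, q=1, r=0: circuit gives 0, formula gives 1.

No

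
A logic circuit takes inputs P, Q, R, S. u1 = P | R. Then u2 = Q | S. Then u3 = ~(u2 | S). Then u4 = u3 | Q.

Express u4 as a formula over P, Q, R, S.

u2 = Q | S
u3 = ~(u2 | S) = ~((Q | S) | S)
u4 = u3 | Q = (~((Q | S) | S)) | Q

(~((Q | S) | S)) | Q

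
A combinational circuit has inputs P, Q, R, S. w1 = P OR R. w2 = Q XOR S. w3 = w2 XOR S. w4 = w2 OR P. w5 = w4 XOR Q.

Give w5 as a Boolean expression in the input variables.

((Q XOR S) OR P) XOR Q

w2 = Q XOR S
w4 = w2 OR P = (Q XOR S) OR P
w5 = w4 XOR Q = ((Q XOR S) OR P) XOR Q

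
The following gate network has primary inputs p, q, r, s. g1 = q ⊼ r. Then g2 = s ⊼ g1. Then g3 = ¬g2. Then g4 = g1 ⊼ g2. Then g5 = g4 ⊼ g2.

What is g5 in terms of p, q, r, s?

((q ⊼ r) ⊼ (s ⊼ (q ⊼ r))) ⊼ (s ⊼ (q ⊼ r))

g1 = q ⊼ r
g2 = s ⊼ g1 = s ⊼ (q ⊼ r)
g4 = g1 ⊼ g2 = (q ⊼ r) ⊼ (s ⊼ (q ⊼ r))
g5 = g4 ⊼ g2 = ((q ⊼ r) ⊼ (s ⊼ (q ⊼ r))) ⊼ (s ⊼ (q ⊼ r))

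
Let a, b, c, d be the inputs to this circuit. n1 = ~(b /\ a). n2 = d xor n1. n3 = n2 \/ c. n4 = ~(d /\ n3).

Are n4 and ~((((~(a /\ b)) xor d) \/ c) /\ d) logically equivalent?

Yes

n1 = ~(b /\ a)
n2 = d xor n1 = d xor (~(b /\ a))
n3 = n2 \/ c = (d xor (~(b /\ a))) \/ c
n4 = ~(d /\ n3) = ~(d /\ ((d xor (~(b /\ a))) \/ c))
At a=0, b=0, c=1, d=1: circuit gives 0, formula gives 0.
At a=0, b=0, c=0, d=0: circuit gives 1, formula gives 1.
Agrees on all 16 inputs.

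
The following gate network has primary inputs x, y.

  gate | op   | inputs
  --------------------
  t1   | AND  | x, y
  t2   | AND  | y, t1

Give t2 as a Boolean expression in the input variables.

y AND (x AND y)

t1 = x AND y
t2 = y AND t1 = y AND (x AND y)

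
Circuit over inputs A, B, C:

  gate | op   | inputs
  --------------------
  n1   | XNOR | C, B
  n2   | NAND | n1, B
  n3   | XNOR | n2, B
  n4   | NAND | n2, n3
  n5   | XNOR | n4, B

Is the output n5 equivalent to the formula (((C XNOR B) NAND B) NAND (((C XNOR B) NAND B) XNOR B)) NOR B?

n1 = C XNOR B
n2 = n1 NAND B = (C XNOR B) NAND B
n3 = n2 XNOR B = ((C XNOR B) NAND B) XNOR B
n4 = n2 NAND n3 = ((C XNOR B) NAND B) NAND (((C XNOR B) NAND B) XNOR B)
n5 = n4 XNOR B = (((C XNOR B) NAND B) NAND (((C XNOR B) NAND B) XNOR B)) XNOR B
At A=0, B=1, C=1: circuit gives 1, formula gives 0.

No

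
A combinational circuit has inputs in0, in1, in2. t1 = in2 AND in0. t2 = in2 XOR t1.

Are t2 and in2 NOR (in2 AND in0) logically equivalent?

t1 = in2 AND in0
t2 = in2 XOR t1 = in2 XOR (in2 AND in0)
At in0=0, in1=0, in2=0: circuit gives 0, formula gives 1.

No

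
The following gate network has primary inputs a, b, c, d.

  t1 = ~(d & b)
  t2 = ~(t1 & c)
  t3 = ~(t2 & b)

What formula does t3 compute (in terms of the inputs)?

t1 = ~(d & b)
t2 = ~(t1 & c) = ~((~(d & b)) & c)
t3 = ~(t2 & b) = ~((~((~(d & b)) & c)) & b)

~((~((~(d & b)) & c)) & b)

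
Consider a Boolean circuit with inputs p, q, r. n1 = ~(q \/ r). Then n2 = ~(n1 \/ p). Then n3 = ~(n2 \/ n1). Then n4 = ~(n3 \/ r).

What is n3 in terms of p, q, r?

~((~((~(q \/ r)) \/ p)) \/ (~(q \/ r)))

n1 = ~(q \/ r)
n2 = ~(n1 \/ p) = ~((~(q \/ r)) \/ p)
n3 = ~(n2 \/ n1) = ~((~((~(q \/ r)) \/ p)) \/ (~(q \/ r)))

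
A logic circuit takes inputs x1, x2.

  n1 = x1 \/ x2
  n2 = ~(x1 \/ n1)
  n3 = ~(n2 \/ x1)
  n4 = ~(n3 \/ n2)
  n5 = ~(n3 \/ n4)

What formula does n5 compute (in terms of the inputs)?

n1 = x1 \/ x2
n2 = ~(x1 \/ n1) = ~(x1 \/ (x1 \/ x2))
n3 = ~(n2 \/ x1) = ~((~(x1 \/ (x1 \/ x2))) \/ x1)
n4 = ~(n3 \/ n2) = ~((~((~(x1 \/ (x1 \/ x2))) \/ x1)) \/ (~(x1 \/ (x1 \/ x2))))
n5 = ~(n3 \/ n4) = ~((~((~(x1 \/ (x1 \/ x2))) \/ x1)) \/ (~((~((~(x1 \/ (x1 \/ x2))) \/ x1)) \/ (~(x1 \/ (x1 \/ x2))))))

~((~((~(x1 \/ (x1 \/ x2))) \/ x1)) \/ (~((~((~(x1 \/ (x1 \/ x2))) \/ x1)) \/ (~(x1 \/ (x1 \/ x2))))))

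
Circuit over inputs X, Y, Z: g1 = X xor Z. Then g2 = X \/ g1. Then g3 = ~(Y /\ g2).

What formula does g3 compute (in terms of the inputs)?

g1 = X xor Z
g2 = X \/ g1 = X \/ (X xor Z)
g3 = ~(Y /\ g2) = ~(Y /\ (X \/ (X xor Z)))

~(Y /\ (X \/ (X xor Z)))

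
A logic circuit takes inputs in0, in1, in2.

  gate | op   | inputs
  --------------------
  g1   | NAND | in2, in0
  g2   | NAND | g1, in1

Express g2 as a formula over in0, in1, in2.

g1 = in2 NAND in0
g2 = g1 NAND in1 = (in2 NAND in0) NAND in1

(in2 NAND in0) NAND in1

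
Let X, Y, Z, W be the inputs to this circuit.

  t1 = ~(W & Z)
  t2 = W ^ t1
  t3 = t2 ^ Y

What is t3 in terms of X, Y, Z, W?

t1 = ~(W & Z)
t2 = W ^ t1 = W ^ (~(W & Z))
t3 = t2 ^ Y = (W ^ (~(W & Z))) ^ Y

(W ^ (~(W & Z))) ^ Y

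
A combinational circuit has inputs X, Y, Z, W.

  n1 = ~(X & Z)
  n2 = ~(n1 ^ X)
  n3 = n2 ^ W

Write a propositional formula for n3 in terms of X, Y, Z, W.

(~((~(X & Z)) ^ X)) ^ W

n1 = ~(X & Z)
n2 = ~(n1 ^ X) = ~((~(X & Z)) ^ X)
n3 = n2 ^ W = (~((~(X & Z)) ^ X)) ^ W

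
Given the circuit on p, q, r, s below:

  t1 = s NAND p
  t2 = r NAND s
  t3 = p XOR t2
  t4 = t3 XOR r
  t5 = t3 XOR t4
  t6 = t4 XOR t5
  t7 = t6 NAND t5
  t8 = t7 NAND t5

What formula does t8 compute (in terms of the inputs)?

((((p XOR (r NAND s)) XOR r) XOR ((p XOR (r NAND s)) XOR ((p XOR (r NAND s)) XOR r))) NAND ((p XOR (r NAND s)) XOR ((p XOR (r NAND s)) XOR r))) NAND ((p XOR (r NAND s)) XOR ((p XOR (r NAND s)) XOR r))

t2 = r NAND s
t3 = p XOR t2 = p XOR (r NAND s)
t4 = t3 XOR r = (p XOR (r NAND s)) XOR r
t5 = t3 XOR t4 = (p XOR (r NAND s)) XOR ((p XOR (r NAND s)) XOR r)
t6 = t4 XOR t5 = ((p XOR (r NAND s)) XOR r) XOR ((p XOR (r NAND s)) XOR ((p XOR (r NAND s)) XOR r))
t7 = t6 NAND t5 = (((p XOR (r NAND s)) XOR r) XOR ((p XOR (r NAND s)) XOR ((p XOR (r NAND s)) XOR r))) NAND ((p XOR (r NAND s)) XOR ((p XOR (r NAND s)) XOR r))
t8 = t7 NAND t5 = ((((p XOR (r NAND s)) XOR r) XOR ((p XOR (r NAND s)) XOR ((p XOR (r NAND s)) XOR r))) NAND ((p XOR (r NAND s)) XOR ((p XOR (r NAND s)) XOR r))) NAND ((p XOR (r NAND s)) XOR ((p XOR (r NAND s)) XOR r))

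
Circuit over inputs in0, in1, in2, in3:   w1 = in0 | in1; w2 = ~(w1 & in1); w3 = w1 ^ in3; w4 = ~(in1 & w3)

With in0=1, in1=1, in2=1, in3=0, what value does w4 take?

0

w1 = 1 | 1 = 1
w3 = 1 ^ 0 = 1
w4 = ~(1 & 1) = 0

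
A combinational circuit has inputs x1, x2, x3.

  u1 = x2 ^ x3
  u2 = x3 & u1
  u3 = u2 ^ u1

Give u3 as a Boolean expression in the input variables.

u1 = x2 ^ x3
u2 = x3 & u1 = x3 & (x2 ^ x3)
u3 = u2 ^ u1 = (x3 & (x2 ^ x3)) ^ (x2 ^ x3)

(x3 & (x2 ^ x3)) ^ (x2 ^ x3)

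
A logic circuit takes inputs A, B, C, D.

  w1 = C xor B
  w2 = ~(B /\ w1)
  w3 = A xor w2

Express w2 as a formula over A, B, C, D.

~(B /\ (C xor B))

w1 = C xor B
w2 = ~(B /\ w1) = ~(B /\ (C xor B))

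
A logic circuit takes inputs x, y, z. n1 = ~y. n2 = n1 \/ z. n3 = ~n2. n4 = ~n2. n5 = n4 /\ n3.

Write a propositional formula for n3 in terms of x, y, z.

~(~y \/ z)

n1 = ~y
n2 = n1 \/ z = ~y \/ z
n3 = ~n2 = ~(~y \/ z)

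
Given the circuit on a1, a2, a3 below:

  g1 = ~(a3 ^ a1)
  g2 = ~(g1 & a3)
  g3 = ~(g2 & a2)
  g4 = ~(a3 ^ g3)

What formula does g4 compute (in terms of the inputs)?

~(a3 ^ (~((~((~(a3 ^ a1)) & a3)) & a2)))

g1 = ~(a3 ^ a1)
g2 = ~(g1 & a3) = ~((~(a3 ^ a1)) & a3)
g3 = ~(g2 & a2) = ~((~((~(a3 ^ a1)) & a3)) & a2)
g4 = ~(a3 ^ g3) = ~(a3 ^ (~((~((~(a3 ^ a1)) & a3)) & a2)))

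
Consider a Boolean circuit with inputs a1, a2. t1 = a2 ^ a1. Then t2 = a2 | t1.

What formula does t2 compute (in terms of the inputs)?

t1 = a2 ^ a1
t2 = a2 | t1 = a2 | (a2 ^ a1)

a2 | (a2 ^ a1)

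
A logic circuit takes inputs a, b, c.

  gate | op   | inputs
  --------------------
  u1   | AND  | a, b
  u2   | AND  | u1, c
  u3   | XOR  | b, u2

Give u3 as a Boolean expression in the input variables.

b XOR ((a AND b) AND c)

u1 = a AND b
u2 = u1 AND c = (a AND b) AND c
u3 = b XOR u2 = b XOR ((a AND b) AND c)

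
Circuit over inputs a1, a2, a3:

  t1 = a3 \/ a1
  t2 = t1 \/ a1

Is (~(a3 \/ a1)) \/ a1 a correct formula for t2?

t1 = a3 \/ a1
t2 = t1 \/ a1 = (a3 \/ a1) \/ a1
At a1=0, a2=0, a3=0: circuit gives 0, formula gives 1.

No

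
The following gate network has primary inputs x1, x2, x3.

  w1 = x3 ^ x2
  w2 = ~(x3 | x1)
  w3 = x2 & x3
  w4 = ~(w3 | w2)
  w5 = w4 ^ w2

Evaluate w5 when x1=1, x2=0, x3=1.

w2 = ~(1 | 1) = 0
w3 = 0 & 1 = 0
w4 = ~(0 | 0) = 1
w5 = 1 ^ 0 = 1

1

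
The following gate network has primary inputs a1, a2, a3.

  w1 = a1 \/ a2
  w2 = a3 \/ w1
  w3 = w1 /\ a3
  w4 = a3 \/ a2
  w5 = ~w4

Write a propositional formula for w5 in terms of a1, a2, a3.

~(a3 \/ a2)

w4 = a3 \/ a2
w5 = ~w4 = ~(a3 \/ a2)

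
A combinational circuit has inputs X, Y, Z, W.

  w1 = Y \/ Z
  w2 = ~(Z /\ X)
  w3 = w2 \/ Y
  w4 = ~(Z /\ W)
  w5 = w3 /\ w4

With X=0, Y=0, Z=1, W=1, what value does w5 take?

w2 = ~(1 /\ 0) = 1
w3 = 1 \/ 0 = 1
w4 = ~(1 /\ 1) = 0
w5 = 1 /\ 0 = 0

0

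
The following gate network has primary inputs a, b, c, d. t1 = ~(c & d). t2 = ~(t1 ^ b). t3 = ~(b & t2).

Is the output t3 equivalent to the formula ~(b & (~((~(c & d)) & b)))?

No

t1 = ~(c & d)
t2 = ~(t1 ^ b) = ~((~(c & d)) ^ b)
t3 = ~(b & t2) = ~(b & (~((~(c & d)) ^ b)))
At a=0, b=1, c=0, d=0: circuit gives 0, formula gives 1.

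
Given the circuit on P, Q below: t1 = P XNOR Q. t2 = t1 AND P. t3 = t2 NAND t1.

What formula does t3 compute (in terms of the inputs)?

((P XNOR Q) AND P) NAND (P XNOR Q)

t1 = P XNOR Q
t2 = t1 AND P = (P XNOR Q) AND P
t3 = t2 NAND t1 = ((P XNOR Q) AND P) NAND (P XNOR Q)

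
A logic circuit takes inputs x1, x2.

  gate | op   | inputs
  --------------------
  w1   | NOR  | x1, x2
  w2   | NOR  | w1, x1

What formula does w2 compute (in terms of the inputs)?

(x1 NOR x2) NOR x1

w1 = x1 NOR x2
w2 = w1 NOR x1 = (x1 NOR x2) NOR x1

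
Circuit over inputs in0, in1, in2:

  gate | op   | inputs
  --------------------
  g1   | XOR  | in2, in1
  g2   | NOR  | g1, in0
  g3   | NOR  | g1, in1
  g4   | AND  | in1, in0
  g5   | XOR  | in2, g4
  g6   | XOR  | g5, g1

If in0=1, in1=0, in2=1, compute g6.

0

g1 = 1 XOR 0 = 1
g4 = 0 AND 1 = 0
g5 = 1 XOR 0 = 1
g6 = 1 XOR 1 = 0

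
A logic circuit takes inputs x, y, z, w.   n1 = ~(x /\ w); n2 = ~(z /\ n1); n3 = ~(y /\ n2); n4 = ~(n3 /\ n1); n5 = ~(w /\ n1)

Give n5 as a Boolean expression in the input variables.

n1 = ~(x /\ w)
n5 = ~(w /\ n1) = ~(w /\ (~(x /\ w)))

~(w /\ (~(x /\ w)))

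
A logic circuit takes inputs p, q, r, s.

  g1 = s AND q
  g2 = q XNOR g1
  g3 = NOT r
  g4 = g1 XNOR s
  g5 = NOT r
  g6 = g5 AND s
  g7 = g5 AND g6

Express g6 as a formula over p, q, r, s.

NOT r AND s

g5 = NOT r
g6 = g5 AND s = NOT r AND s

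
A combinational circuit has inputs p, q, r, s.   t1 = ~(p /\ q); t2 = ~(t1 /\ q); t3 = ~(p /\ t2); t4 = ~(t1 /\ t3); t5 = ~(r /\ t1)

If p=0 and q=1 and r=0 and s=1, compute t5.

t1 = ~(0 /\ 1) = 1
t5 = ~(0 /\ 1) = 1

1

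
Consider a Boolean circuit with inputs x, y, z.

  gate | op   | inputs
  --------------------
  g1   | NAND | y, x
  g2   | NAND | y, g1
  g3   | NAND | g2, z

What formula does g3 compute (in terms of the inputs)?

g1 = y NAND x
g2 = y NAND g1 = y NAND (y NAND x)
g3 = g2 NAND z = (y NAND (y NAND x)) NAND z

(y NAND (y NAND x)) NAND z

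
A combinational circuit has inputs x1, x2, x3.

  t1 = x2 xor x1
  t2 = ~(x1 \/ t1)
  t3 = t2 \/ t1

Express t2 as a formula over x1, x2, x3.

~(x1 \/ (x2 xor x1))

t1 = x2 xor x1
t2 = ~(x1 \/ t1) = ~(x1 \/ (x2 xor x1))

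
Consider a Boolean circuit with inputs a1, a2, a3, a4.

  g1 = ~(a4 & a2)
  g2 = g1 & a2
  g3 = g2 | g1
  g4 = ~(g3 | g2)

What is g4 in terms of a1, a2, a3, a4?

g1 = ~(a4 & a2)
g2 = g1 & a2 = (~(a4 & a2)) & a2
g3 = g2 | g1 = ((~(a4 & a2)) & a2) | (~(a4 & a2))
g4 = ~(g3 | g2) = ~((((~(a4 & a2)) & a2) | (~(a4 & a2))) | ((~(a4 & a2)) & a2))

~((((~(a4 & a2)) & a2) | (~(a4 & a2))) | ((~(a4 & a2)) & a2))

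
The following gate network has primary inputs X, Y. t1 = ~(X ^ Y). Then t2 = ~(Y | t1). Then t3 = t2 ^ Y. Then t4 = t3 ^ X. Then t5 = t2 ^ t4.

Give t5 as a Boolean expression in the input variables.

(~(Y | (~(X ^ Y)))) ^ (((~(Y | (~(X ^ Y)))) ^ Y) ^ X)

t1 = ~(X ^ Y)
t2 = ~(Y | t1) = ~(Y | (~(X ^ Y)))
t3 = t2 ^ Y = (~(Y | (~(X ^ Y)))) ^ Y
t4 = t3 ^ X = ((~(Y | (~(X ^ Y)))) ^ Y) ^ X
t5 = t2 ^ t4 = (~(Y | (~(X ^ Y)))) ^ (((~(Y | (~(X ^ Y)))) ^ Y) ^ X)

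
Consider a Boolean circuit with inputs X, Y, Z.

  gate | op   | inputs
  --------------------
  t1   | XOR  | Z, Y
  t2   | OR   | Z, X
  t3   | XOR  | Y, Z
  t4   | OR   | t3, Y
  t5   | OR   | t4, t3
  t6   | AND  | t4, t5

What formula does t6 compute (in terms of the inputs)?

((Y XOR Z) OR Y) AND (((Y XOR Z) OR Y) OR (Y XOR Z))

t3 = Y XOR Z
t4 = t3 OR Y = (Y XOR Z) OR Y
t5 = t4 OR t3 = ((Y XOR Z) OR Y) OR (Y XOR Z)
t6 = t4 AND t5 = ((Y XOR Z) OR Y) AND (((Y XOR Z) OR Y) OR (Y XOR Z))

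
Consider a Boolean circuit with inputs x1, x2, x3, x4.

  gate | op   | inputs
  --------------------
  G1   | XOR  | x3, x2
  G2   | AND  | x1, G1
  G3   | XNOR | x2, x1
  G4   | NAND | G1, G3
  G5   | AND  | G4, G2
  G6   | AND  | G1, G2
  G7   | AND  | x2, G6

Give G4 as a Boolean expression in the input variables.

G1 = x3 XOR x2
G3 = x2 XNOR x1
G4 = G1 NAND G3 = (x3 XOR x2) NAND (x2 XNOR x1)

(x3 XOR x2) NAND (x2 XNOR x1)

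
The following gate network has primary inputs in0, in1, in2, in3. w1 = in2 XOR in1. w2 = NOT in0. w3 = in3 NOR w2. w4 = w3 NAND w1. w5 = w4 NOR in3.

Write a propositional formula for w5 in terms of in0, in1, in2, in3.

((in3 NOR NOT in0) NAND (in2 XOR in1)) NOR in3

w1 = in2 XOR in1
w2 = NOT in0
w3 = in3 NOR w2 = in3 NOR NOT in0
w4 = w3 NAND w1 = (in3 NOR NOT in0) NAND (in2 XOR in1)
w5 = w4 NOR in3 = ((in3 NOR NOT in0) NAND (in2 XOR in1)) NOR in3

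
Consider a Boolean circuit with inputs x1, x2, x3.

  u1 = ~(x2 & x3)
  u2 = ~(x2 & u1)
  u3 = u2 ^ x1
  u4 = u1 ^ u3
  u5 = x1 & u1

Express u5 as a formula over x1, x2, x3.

u1 = ~(x2 & x3)
u5 = x1 & u1 = x1 & (~(x2 & x3))

x1 & (~(x2 & x3))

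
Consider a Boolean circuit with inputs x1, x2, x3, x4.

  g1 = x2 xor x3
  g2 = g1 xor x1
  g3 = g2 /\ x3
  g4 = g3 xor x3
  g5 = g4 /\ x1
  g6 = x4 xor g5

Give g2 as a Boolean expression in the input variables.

g1 = x2 xor x3
g2 = g1 xor x1 = (x2 xor x3) xor x1

(x2 xor x3) xor x1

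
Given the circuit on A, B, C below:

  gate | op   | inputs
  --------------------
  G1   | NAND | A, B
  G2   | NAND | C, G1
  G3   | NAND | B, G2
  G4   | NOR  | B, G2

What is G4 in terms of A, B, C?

B NOR (C NAND (A NAND B))

G1 = A NAND B
G2 = C NAND G1 = C NAND (A NAND B)
G4 = B NOR G2 = B NOR (C NAND (A NAND B))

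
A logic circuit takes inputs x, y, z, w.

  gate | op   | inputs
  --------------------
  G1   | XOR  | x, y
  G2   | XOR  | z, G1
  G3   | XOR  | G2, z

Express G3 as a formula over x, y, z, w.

G1 = x XOR y
G2 = z XOR G1 = z XOR (x XOR y)
G3 = G2 XOR z = (z XOR (x XOR y)) XOR z

(z XOR (x XOR y)) XOR z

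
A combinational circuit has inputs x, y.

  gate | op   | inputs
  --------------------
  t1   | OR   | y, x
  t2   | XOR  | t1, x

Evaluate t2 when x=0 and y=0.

t1 = 0 OR 0 = 0
t2 = 0 XOR 0 = 0

0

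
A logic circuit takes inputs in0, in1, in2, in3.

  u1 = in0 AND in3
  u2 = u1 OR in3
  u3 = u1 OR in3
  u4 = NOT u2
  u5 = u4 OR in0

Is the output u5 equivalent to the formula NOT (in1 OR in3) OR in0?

No

u1 = in0 AND in3
u2 = u1 OR in3 = (in0 AND in3) OR in3
u4 = NOT u2 = NOT ((in0 AND in3) OR in3)
u5 = u4 OR in0 = NOT ((in0 AND in3) OR in3) OR in0
At in0=0, in1=1, in2=0, in3=0: circuit gives 1, formula gives 0.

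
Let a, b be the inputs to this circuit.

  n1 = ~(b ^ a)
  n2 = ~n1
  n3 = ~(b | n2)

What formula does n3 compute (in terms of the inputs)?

n1 = ~(b ^ a)
n2 = ~n1 = ~(~(b ^ a))
n3 = ~(b | n2) = ~(b | ~(~(b ^ a)))

~(b | ~(~(b ^ a)))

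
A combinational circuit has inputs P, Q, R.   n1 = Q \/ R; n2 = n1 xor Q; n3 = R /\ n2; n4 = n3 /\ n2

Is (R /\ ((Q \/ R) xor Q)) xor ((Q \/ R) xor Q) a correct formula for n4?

No

n1 = Q \/ R
n2 = n1 xor Q = (Q \/ R) xor Q
n3 = R /\ n2 = R /\ ((Q \/ R) xor Q)
n4 = n3 /\ n2 = (R /\ ((Q \/ R) xor Q)) /\ ((Q \/ R) xor Q)
At P=0, Q=0, R=1: circuit gives 1, formula gives 0.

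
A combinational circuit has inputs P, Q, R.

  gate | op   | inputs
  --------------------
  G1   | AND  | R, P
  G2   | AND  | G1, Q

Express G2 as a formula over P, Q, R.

G1 = R AND P
G2 = G1 AND Q = (R AND P) AND Q

(R AND P) AND Q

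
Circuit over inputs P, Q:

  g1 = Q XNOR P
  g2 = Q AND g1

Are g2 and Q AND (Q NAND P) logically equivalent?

No

g1 = Q XNOR P
g2 = Q AND g1 = Q AND (Q XNOR P)
At P=0, Q=1: circuit gives 0, formula gives 1.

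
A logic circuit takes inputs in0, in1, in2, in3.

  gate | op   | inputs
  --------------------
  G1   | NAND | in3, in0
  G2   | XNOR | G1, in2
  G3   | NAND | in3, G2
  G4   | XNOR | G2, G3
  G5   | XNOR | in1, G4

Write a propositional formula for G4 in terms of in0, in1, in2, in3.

((in3 NAND in0) XNOR in2) XNOR (in3 NAND ((in3 NAND in0) XNOR in2))

G1 = in3 NAND in0
G2 = G1 XNOR in2 = (in3 NAND in0) XNOR in2
G3 = in3 NAND G2 = in3 NAND ((in3 NAND in0) XNOR in2)
G4 = G2 XNOR G3 = ((in3 NAND in0) XNOR in2) XNOR (in3 NAND ((in3 NAND in0) XNOR in2))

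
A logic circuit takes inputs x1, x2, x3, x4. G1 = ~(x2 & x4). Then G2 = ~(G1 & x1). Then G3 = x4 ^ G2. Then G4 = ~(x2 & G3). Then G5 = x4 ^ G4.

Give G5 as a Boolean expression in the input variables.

x4 ^ (~(x2 & (x4 ^ (~((~(x2 & x4)) & x1)))))

G1 = ~(x2 & x4)
G2 = ~(G1 & x1) = ~((~(x2 & x4)) & x1)
G3 = x4 ^ G2 = x4 ^ (~((~(x2 & x4)) & x1))
G4 = ~(x2 & G3) = ~(x2 & (x4 ^ (~((~(x2 & x4)) & x1))))
G5 = x4 ^ G4 = x4 ^ (~(x2 & (x4 ^ (~((~(x2 & x4)) & x1)))))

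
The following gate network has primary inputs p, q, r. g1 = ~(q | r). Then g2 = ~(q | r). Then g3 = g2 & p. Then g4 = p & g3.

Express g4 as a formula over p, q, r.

p & ((~(q | r)) & p)

g2 = ~(q | r)
g3 = g2 & p = (~(q | r)) & p
g4 = p & g3 = p & ((~(q | r)) & p)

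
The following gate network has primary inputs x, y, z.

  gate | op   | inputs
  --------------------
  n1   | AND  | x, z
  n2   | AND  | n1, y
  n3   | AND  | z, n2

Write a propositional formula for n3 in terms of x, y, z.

n1 = x AND z
n2 = n1 AND y = (x AND z) AND y
n3 = z AND n2 = z AND ((x AND z) AND y)

z AND ((x AND z) AND y)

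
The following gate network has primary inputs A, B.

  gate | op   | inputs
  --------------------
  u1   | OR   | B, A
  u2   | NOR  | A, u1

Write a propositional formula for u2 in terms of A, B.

A NOR (B OR A)

u1 = B OR A
u2 = A NOR u1 = A NOR (B OR A)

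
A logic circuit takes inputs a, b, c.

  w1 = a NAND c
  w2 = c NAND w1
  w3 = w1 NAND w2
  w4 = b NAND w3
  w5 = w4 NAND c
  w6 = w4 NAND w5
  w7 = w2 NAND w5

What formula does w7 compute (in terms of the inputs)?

(c NAND (a NAND c)) NAND ((b NAND ((a NAND c) NAND (c NAND (a NAND c)))) NAND c)

w1 = a NAND c
w2 = c NAND w1 = c NAND (a NAND c)
w3 = w1 NAND w2 = (a NAND c) NAND (c NAND (a NAND c))
w4 = b NAND w3 = b NAND ((a NAND c) NAND (c NAND (a NAND c)))
w5 = w4 NAND c = (b NAND ((a NAND c) NAND (c NAND (a NAND c)))) NAND c
w7 = w2 NAND w5 = (c NAND (a NAND c)) NAND ((b NAND ((a NAND c) NAND (c NAND (a NAND c)))) NAND c)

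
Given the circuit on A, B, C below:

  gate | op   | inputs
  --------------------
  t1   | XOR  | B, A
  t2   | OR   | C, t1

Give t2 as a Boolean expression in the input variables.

t1 = B XOR A
t2 = C OR t1 = C OR (B XOR A)

C OR (B XOR A)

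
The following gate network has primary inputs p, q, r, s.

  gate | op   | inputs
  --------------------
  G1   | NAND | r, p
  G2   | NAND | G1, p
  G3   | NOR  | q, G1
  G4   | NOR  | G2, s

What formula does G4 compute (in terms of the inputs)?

G1 = r NAND p
G2 = G1 NAND p = (r NAND p) NAND p
G4 = G2 NOR s = ((r NAND p) NAND p) NOR s

((r NAND p) NAND p) NOR s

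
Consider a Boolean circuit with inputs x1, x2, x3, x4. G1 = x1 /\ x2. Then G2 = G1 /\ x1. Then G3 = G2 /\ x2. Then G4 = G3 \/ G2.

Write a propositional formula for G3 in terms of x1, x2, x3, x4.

G1 = x1 /\ x2
G2 = G1 /\ x1 = (x1 /\ x2) /\ x1
G3 = G2 /\ x2 = ((x1 /\ x2) /\ x1) /\ x2

((x1 /\ x2) /\ x1) /\ x2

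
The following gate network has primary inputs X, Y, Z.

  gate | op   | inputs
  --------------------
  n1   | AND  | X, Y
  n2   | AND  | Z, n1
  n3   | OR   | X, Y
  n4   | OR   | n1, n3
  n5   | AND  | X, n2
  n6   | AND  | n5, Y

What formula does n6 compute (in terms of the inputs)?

(X AND (Z AND (X AND Y))) AND Y

n1 = X AND Y
n2 = Z AND n1 = Z AND (X AND Y)
n5 = X AND n2 = X AND (Z AND (X AND Y))
n6 = n5 AND Y = (X AND (Z AND (X AND Y))) AND Y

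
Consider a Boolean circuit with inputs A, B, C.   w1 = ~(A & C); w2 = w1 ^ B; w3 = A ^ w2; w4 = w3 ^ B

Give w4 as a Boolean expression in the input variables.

(A ^ ((~(A & C)) ^ B)) ^ B

w1 = ~(A & C)
w2 = w1 ^ B = (~(A & C)) ^ B
w3 = A ^ w2 = A ^ ((~(A & C)) ^ B)
w4 = w3 ^ B = (A ^ ((~(A & C)) ^ B)) ^ B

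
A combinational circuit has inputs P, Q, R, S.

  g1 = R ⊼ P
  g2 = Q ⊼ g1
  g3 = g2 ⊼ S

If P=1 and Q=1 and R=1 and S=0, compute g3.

g1 = 1 ⊼ 1 = 0
g2 = 1 ⊼ 0 = 1
g3 = 1 ⊼ 0 = 1

1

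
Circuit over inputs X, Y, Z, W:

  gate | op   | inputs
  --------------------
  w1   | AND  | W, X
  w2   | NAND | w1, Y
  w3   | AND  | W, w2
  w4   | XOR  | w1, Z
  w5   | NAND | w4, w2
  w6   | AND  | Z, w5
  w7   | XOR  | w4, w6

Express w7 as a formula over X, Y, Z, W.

((W AND X) XOR Z) XOR (Z AND (((W AND X) XOR Z) NAND ((W AND X) NAND Y)))

w1 = W AND X
w2 = w1 NAND Y = (W AND X) NAND Y
w4 = w1 XOR Z = (W AND X) XOR Z
w5 = w4 NAND w2 = ((W AND X) XOR Z) NAND ((W AND X) NAND Y)
w6 = Z AND w5 = Z AND (((W AND X) XOR Z) NAND ((W AND X) NAND Y))
w7 = w4 XOR w6 = ((W AND X) XOR Z) XOR (Z AND (((W AND X) XOR Z) NAND ((W AND X) NAND Y)))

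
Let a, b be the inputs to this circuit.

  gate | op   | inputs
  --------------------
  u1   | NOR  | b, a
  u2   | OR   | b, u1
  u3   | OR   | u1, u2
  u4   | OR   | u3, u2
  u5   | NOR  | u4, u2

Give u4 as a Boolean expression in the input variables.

((b NOR a) OR (b OR (b NOR a))) OR (b OR (b NOR a))

u1 = b NOR a
u2 = b OR u1 = b OR (b NOR a)
u3 = u1 OR u2 = (b NOR a) OR (b OR (b NOR a))
u4 = u3 OR u2 = ((b NOR a) OR (b OR (b NOR a))) OR (b OR (b NOR a))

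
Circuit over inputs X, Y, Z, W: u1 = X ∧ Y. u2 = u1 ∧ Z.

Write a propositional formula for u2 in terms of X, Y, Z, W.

u1 = X ∧ Y
u2 = u1 ∧ Z = (X ∧ Y) ∧ Z

(X ∧ Y) ∧ Z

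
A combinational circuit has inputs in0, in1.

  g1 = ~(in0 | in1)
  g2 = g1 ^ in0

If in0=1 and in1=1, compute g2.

1

g1 = ~(1 | 1) = 0
g2 = 0 ^ 1 = 1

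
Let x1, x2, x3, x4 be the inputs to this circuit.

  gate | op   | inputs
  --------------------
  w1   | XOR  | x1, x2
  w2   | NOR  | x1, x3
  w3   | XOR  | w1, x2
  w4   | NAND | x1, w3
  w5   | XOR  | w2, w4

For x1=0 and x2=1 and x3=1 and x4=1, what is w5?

1

w1 = 0 XOR 1 = 1
w2 = 0 NOR 1 = 0
w3 = 1 XOR 1 = 0
w4 = 0 NAND 0 = 1
w5 = 0 XOR 1 = 1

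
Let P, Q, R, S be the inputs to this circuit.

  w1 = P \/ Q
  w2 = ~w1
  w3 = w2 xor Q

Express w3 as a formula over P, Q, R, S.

~(P \/ Q) xor Q

w1 = P \/ Q
w2 = ~w1 = ~(P \/ Q)
w3 = w2 xor Q = ~(P \/ Q) xor Q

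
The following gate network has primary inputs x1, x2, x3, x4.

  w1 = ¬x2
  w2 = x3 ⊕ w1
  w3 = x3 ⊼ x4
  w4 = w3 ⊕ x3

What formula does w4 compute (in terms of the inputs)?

w3 = x3 ⊼ x4
w4 = w3 ⊕ x3 = (x3 ⊼ x4) ⊕ x3

(x3 ⊼ x4) ⊕ x3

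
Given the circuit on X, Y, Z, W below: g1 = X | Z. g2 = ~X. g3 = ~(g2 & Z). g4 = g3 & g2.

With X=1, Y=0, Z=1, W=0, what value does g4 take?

0

g2 = ~1 = 0
g3 = ~(0 & 1) = 1
g4 = 1 & 0 = 0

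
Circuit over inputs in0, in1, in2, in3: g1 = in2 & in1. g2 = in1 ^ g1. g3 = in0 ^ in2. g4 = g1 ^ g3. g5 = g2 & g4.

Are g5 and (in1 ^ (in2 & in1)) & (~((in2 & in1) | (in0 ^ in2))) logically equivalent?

No

g1 = in2 & in1
g2 = in1 ^ g1 = in1 ^ (in2 & in1)
g3 = in0 ^ in2
g4 = g1 ^ g3 = (in2 & in1) ^ (in0 ^ in2)
g5 = g2 & g4 = (in1 ^ (in2 & in1)) & ((in2 & in1) ^ (in0 ^ in2))
At in0=0, in1=1, in2=0, in3=0: circuit gives 0, formula gives 1.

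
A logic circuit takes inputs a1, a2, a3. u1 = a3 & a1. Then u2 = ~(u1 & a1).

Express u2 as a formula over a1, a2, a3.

~((a3 & a1) & a1)

u1 = a3 & a1
u2 = ~(u1 & a1) = ~((a3 & a1) & a1)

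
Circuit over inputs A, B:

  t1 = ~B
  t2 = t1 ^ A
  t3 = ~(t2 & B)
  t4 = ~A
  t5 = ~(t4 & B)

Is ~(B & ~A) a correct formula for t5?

t4 = ~A
t5 = ~(t4 & B) = ~(~A & B)
At A=0, B=1: circuit gives 0, formula gives 0.
At A=0, B=0: circuit gives 1, formula gives 1.
Agrees on all 4 inputs.

Yes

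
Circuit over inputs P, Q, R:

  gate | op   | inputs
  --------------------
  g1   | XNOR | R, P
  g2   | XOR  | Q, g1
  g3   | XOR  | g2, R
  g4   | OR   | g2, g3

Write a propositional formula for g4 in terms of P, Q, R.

(Q XOR (R XNOR P)) OR ((Q XOR (R XNOR P)) XOR R)

g1 = R XNOR P
g2 = Q XOR g1 = Q XOR (R XNOR P)
g3 = g2 XOR R = (Q XOR (R XNOR P)) XOR R
g4 = g2 OR g3 = (Q XOR (R XNOR P)) OR ((Q XOR (R XNOR P)) XOR R)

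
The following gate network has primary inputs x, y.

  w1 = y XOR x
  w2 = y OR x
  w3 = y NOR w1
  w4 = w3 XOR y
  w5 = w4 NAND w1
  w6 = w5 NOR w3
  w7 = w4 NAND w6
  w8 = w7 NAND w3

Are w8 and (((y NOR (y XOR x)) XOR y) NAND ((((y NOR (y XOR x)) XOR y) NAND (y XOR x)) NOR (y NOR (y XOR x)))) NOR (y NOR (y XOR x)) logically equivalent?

w1 = y XOR x
w3 = y NOR w1 = y NOR (y XOR x)
w4 = w3 XOR y = (y NOR (y XOR x)) XOR y
w5 = w4 NAND w1 = ((y NOR (y XOR x)) XOR y) NAND (y XOR x)
w6 = w5 NOR w3 = (((y NOR (y XOR x)) XOR y) NAND (y XOR x)) NOR (y NOR (y XOR x))
w7 = w4 NAND w6 = ((y NOR (y XOR x)) XOR y) NAND ((((y NOR (y XOR x)) XOR y) NAND (y XOR x)) NOR (y NOR (y XOR x)))
w8 = w7 NAND w3 = (((y NOR (y XOR x)) XOR y) NAND ((((y NOR (y XOR x)) XOR y) NAND (y XOR x)) NOR (y NOR (y XOR x)))) NAND (y NOR (y XOR x))
At x=1, y=0: circuit gives 1, formula gives 0.

No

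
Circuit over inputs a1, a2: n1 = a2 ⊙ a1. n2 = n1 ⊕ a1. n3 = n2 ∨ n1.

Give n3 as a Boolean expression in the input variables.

n1 = a2 ⊙ a1
n2 = n1 ⊕ a1 = (a2 ⊙ a1) ⊕ a1
n3 = n2 ∨ n1 = ((a2 ⊙ a1) ⊕ a1) ∨ (a2 ⊙ a1)

((a2 ⊙ a1) ⊕ a1) ∨ (a2 ⊙ a1)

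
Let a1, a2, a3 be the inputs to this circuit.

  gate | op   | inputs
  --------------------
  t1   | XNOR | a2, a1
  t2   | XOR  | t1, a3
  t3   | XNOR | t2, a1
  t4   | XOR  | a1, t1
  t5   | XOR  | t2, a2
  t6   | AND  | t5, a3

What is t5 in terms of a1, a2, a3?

((a2 XNOR a1) XOR a3) XOR a2

t1 = a2 XNOR a1
t2 = t1 XOR a3 = (a2 XNOR a1) XOR a3
t5 = t2 XOR a2 = ((a2 XNOR a1) XOR a3) XOR a2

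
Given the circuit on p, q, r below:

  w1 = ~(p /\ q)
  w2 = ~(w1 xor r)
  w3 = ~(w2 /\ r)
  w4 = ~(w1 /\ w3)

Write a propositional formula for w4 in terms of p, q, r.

w1 = ~(p /\ q)
w2 = ~(w1 xor r) = ~((~(p /\ q)) xor r)
w3 = ~(w2 /\ r) = ~((~((~(p /\ q)) xor r)) /\ r)
w4 = ~(w1 /\ w3) = ~((~(p /\ q)) /\ (~((~((~(p /\ q)) xor r)) /\ r)))

~((~(p /\ q)) /\ (~((~((~(p /\ q)) xor r)) /\ r)))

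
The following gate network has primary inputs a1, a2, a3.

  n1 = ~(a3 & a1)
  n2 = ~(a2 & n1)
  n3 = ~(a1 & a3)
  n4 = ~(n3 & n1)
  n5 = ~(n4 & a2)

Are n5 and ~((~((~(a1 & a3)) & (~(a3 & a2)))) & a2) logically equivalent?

n1 = ~(a3 & a1)
n3 = ~(a1 & a3)
n4 = ~(n3 & n1) = ~((~(a1 & a3)) & (~(a3 & a1)))
n5 = ~(n4 & a2) = ~((~((~(a1 & a3)) & (~(a3 & a1)))) & a2)
At a1=0, a2=1, a3=1: circuit gives 1, formula gives 0.

No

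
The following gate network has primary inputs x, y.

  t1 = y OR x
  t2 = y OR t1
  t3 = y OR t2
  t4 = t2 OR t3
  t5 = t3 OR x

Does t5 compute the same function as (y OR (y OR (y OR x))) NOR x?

No

t1 = y OR x
t2 = y OR t1 = y OR (y OR x)
t3 = y OR t2 = y OR (y OR (y OR x))
t5 = t3 OR x = (y OR (y OR (y OR x))) OR x
At x=0, y=0: circuit gives 0, formula gives 1.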